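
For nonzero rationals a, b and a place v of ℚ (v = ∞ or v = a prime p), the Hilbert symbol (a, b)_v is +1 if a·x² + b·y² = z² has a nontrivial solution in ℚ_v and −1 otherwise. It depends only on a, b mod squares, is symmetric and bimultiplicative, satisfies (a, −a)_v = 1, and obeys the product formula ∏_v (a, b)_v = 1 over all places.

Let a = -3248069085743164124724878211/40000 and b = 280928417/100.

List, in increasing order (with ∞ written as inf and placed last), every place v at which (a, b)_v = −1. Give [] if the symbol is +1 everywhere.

[17, 19, 31, 43]

Mod squares: a ≡ -6407731, b ≡ 5733233. Check v ∈ {∞, 2, 3, 5, 7, 11, 17, 19, 23, 31, 43}.
v=7: a=7^2·(≡5), b=7^2·(≡1) mod 7; (5|7)=-1, (1|7)=+1; (−1)^{2·2·3}·(-1)^2·(+1)^2 = +1.
v=23: a=23^3·(≡9), b=23^1·(≡19) mod 23; (9|23)=+1, (19|23)=-1; (−1)^{3·1·11}·(+1)^1·(-1)^3 = +1.
v=2: v_2(a)=-6, v_2(b)=-2; units ≡ 5, 1 (mod 8); ε·ε+αω+βω = 0·0+-6·0+-2·1 ≡ 0  ⇒  (a,b)_2 = +1.
v=∞: -6407731 < 0 and 5733233 > 0  ⇒  (a,b)_∞ = +1.
v=31: a=31^3·(≡10), b=31^1·(≡10) mod 31; (10|31)=+1, (10|31)=+1; (−1)^{3·1·15}·(+1)^1·(+1)^3 = -1.
v=5: a=5^-4·(≡1), b=5^-2·(≡3) mod 5; (1|5)=+1, (3|5)=-1; (−1)^{-4·-2·2}·(+1)^-2·(-1)^-4 = +1.
v=11: a=11^5·(≡10), b=11^1·(≡5) mod 11; (10|11)=-1, (5|11)=+1; (−1)^{5·1·5}·(-1)^1·(+1)^5 = +1.
v=3: a=3^2·(≡2), b=3^0·(≡2) mod 3; (2|3)=-1, (2|3)=-1; (−1)^{2·0·1}·(-1)^0·(-1)^2 = +1.
v=17: a=17^4·(≡11), b=17^1·(≡3) mod 17; (11|17)=-1, (3|17)=-1; (−1)^{4·1·8}·(-1)^1·(-1)^4 = -1.
v=19: a=19^1·(≡6), b=19^0·(≡12) mod 19; (6|19)=+1, (12|19)=-1; (−1)^{1·0·9}·(+1)^0·(-1)^1 = -1.
v=43: a=43^3·(≡25), b=43^1·(≡1) mod 43; (25|43)=+1, (1|43)=+1; (−1)^{3·1·21}·(+1)^1·(+1)^3 = -1.
Ram(-6407731, 5733233) = {17, 19, 31, 43}; no ℚ_17-point on the conic.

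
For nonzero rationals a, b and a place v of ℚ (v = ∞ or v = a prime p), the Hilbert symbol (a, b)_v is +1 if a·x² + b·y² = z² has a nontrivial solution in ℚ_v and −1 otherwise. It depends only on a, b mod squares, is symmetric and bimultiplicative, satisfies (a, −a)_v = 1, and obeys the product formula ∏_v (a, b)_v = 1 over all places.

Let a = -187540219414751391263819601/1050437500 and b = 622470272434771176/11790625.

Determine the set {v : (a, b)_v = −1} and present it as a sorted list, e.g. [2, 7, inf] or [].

[3, 5]

(a, b) ≡ (-87087, 10010) mod (ℚ^×)²; places V = {2, 3, 5, 7, 11, 13, 23, 29, 41, ∞}.
(a,b)_11: α=1, u≡3; β=-1, v≡10 (mod 11); (3|11)=+1, (10|11)=-1; sign (−1)^1·+1^-1·-1^1 = +1.
(a,b)_7: α=-5, u≡6; β=-3, v≡2 (mod 7); (6|7)=-1, (2|7)=+1; sign (−1)^1·-1^-3·+1^-5 = +1.
(a,b)_13: α=1, u≡12; β=1, v≡4 (mod 13); (12|13)=+1, (4|13)=+1; sign (−1)^0·+1^1·+1^1 = +1.
(a,b)_3: α=5, u≡2; β=2, v≡2 (mod 3); (2|3)=-1, (2|3)=-1; sign (−1)^0·-1^2·-1^5 = -1.
(a,b)_23: α=8, u≡5; β=4, v≡14 (mod 23); (5|23)=-1, (14|23)=-1; sign (−1)^0·-1^4·-1^8 = +1.
(a,b)_41: α=4, u≡34; β=4, v≡12 (mod 41); (34|41)=-1, (12|41)=-1; sign (−1)^0·-1^4·-1^4 = +1.
(a,b)_29: α=3, u≡23; β=2, v≡20 (mod 29); (23|29)=+1, (20|29)=+1; sign (−1)^0·+1^2·+1^3 = +1.
(a,b)_5: α=-6, u≡3; β=-5, v≡2 (mod 5); (3|5)=-1, (2|5)=-1; sign (−1)^0·-1^-5·-1^-6 = -1.
(a,b)_∞: sgn(-87087)=−, sgn(10010)=+, so +1.
(a,b)_2: α=-2, β=3; u≡1, v≡5 (mod 8); ε(u)ε(v)=0·0, αω(v)=-2·1, βω(u)=3·0; sum ≡ 0  ⇒  +1.
Ram(-87087, 10010) = {3, 5}; no ℚ_3-point on the conic.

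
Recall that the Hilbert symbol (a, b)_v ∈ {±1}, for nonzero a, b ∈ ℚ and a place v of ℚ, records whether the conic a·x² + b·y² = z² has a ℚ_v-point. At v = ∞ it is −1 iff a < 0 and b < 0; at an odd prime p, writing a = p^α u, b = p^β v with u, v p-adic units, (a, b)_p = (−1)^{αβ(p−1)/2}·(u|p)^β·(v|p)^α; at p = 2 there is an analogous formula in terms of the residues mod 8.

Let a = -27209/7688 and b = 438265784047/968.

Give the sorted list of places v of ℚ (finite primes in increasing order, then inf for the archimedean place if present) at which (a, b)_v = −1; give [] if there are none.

(a, b) ≡ (-322, 9804494) mod (ℚ^×)²; places V = {2, 7, 11, 13, 19, 23, 29, 31, 41, ∞}.
(a,b)_2: α=-3, β=-3; u≡7, v≡7 (mod 8); ε(u)ε(v)=1·1, αω(v)=-3·0, βω(u)=-3·0; sum ≡ 1  ⇒  -1.
(a,b)_∞: sgn(-322)=−, sgn(9804494)=+, so +1.
(a,b)_7: α=1, u≡6; β=1, v≡5 (mod 7); (6|7)=-1, (5|7)=-1; sign (−1)^1·-1^1·-1^1 = -1.
(a,b)_31: α=-2, u≡5; β=1, v≡24 (mod 31); (5|31)=+1, (24|31)=-1; sign (−1)^0·+1^1·-1^-2 = +1.
(a,b)_41: α=0, u≡30; β=1, v≡24 (mod 41); (30|41)=-1, (24|41)=-1; sign (−1)^0·-1^1·-1^0 = -1.
(a,b)_19: α=0, u≡11; β=1, v≡4 (mod 19); (11|19)=+1, (4|19)=+1; sign (−1)^0·+1^1·+1^0 = +1.
(a,b)_29: α=0, u≡17; β=1, v≡20 (mod 29); (17|29)=-1, (20|29)=+1; sign (−1)^0·-1^1·+1^0 = -1.
(a,b)_23: α=1, u≡6; β=2, v≡16 (mod 23); (6|23)=+1, (16|23)=+1; sign (−1)^0·+1^2·+1^1 = +1.
(a,b)_11: α=0, u≡6; β=-2, v≡10 (mod 11); (6|11)=-1, (10|11)=-1; sign (−1)^0·-1^-2·-1^0 = +1.
(a,b)_13: α=2, u≡12; β=2, v≡5 (mod 13); (12|13)=+1, (5|13)=-1; sign (−1)^0·+1^2·-1^2 = +1.
(-322, 9804494 / ℚ) ramifies at {2, 7, 29, 41}: a division algebra.

[2, 7, 29, 41]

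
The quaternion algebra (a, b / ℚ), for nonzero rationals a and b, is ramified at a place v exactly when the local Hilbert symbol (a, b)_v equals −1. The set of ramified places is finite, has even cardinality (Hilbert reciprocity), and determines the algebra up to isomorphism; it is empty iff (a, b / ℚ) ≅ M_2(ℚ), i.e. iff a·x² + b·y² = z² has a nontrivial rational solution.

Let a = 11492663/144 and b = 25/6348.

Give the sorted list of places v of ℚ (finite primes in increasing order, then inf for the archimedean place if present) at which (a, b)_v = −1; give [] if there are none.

[2, 3, 7, 19]

(a, b) ≡ (39767, 3) mod (ℚ^×)²; places V = {2, 3, 5, 7, 13, 17, 19, 23, ∞}.
(a,b)_5: α=0, u≡2; β=2, v≡2 (mod 5); (2|5)=-1, (2|5)=-1; sign (−1)^0·-1^2·-1^0 = +1.
(a,b)_19: α=1, u≡8; β=0, v≡3 (mod 19); (8|19)=-1, (3|19)=-1; sign (−1)^0·-1^0·-1^1 = -1.
(a,b)_∞: sgn(39767)=+, sgn(3)=+, so +1.
(a,b)_3: α=-2, u≡2; β=-1, v≡1 (mod 3); (2|3)=-1, (1|3)=+1; sign (−1)^0·-1^-1·+1^-2 = -1.
(a,b)_23: α=1, u≡1; β=-2, v≡4 (mod 23); (1|23)=+1, (4|23)=+1; sign (−1)^0·+1^-2·+1^1 = +1.
(a,b)_2: α=-4, β=-2; u≡7, v≡3 (mod 8); ε(u)ε(v)=1·1, αω(v)=-4·1, βω(u)=-2·0; sum ≡ 1  ⇒  -1.
(a,b)_7: α=1, u≡2; β=0, v≡3 (mod 7); (2|7)=+1, (3|7)=-1; sign (−1)^0·+1^0·-1^1 = -1.
(a,b)_13: α=1, u≡12; β=0, v≡3 (mod 13); (12|13)=+1, (3|13)=+1; sign (−1)^0·+1^0·+1^1 = +1.
(a,b)_17: α=2, u≡9; β=0, v≡6 (mod 17); (9|17)=+1, (6|17)=-1; sign (−1)^0·+1^0·-1^2 = +1.
(39767, 3 / ℚ) ramifies at {2, 3, 7, 19}: a division algebra.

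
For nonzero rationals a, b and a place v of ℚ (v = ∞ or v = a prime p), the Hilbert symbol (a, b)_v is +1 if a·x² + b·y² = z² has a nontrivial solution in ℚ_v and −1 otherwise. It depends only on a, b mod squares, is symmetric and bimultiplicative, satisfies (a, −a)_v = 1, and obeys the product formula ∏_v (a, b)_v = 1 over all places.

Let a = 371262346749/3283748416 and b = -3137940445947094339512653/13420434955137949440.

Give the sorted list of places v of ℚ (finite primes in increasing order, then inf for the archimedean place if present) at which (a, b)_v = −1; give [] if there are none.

(a, b) ≡ (21, -1155) mod (ℚ^×)²; places V = {2, 3, 5, 7, 11, 13, 17, 19, 23, 29, 37, 41, 47, ∞}.
(a,b)_23: α=2, u≡17; β=6, v≡6 (mod 23); (17|23)=-1, (6|23)=+1; sign (−1)^0·-1^6·+1^2 = +1.
(a,b)_19: α=-2, u≡13; β=-6, v≡6 (mod 19); (13|19)=-1, (6|19)=+1; sign (−1)^0·-1^-6·+1^-2 = +1.
(a,b)_7: α=1, u≡3; β=3, v≡5 (mod 7); (3|7)=-1, (5|7)=-1; sign (−1)^1·-1^3·-1^1 = -1.
(a,b)_∞: sgn(21)=+, sgn(-1155)=−, so +1.
(a,b)_17: α=0, u≡16; β=-2, v≡8 (mod 17); (16|17)=+1, (8|17)=+1; sign (−1)^0·+1^-2·+1^0 = +1.
(a,b)_11: α=0, u≡10; β=1, v≡1 (mod 11); (10|11)=-1, (1|11)=+1; sign (−1)^0·-1^1·+1^0 = -1.
(a,b)_5: α=0, u≡4; β=-1, v≡4 (mod 5); (4|5)=+1, (4|5)=+1; sign (−1)^0·+1^-1·+1^0 = +1.
(a,b)_29: α=-2, u≡27; β=2, v≡16 (mod 29); (27|29)=-1, (16|29)=+1; sign (−1)^0·-1^2·+1^-2 = +1.
(a,b)_41: α=2, u≡31; β=0, v≡7 (mod 41); (31|41)=+1, (7|41)=-1; sign (−1)^0·+1^0·-1^2 = +1.
(a,b)_2: α=-6, β=-8; u≡5, v≡5 (mod 8); ε(u)ε(v)=0·0, αω(v)=-6·1, βω(u)=-8·1; sum ≡ 0  ⇒  +1.
(a,b)_47: α=2, u≡16; β=4, v≡29 (mod 47); (16|47)=+1, (29|47)=-1; sign (−1)^0·+1^4·-1^2 = +1.
(a,b)_3: α=3, u≡1; β=-3, v≡2 (mod 3); (1|3)=+1, (2|3)=-1; sign (−1)^1·+1^-3·-1^3 = +1.
(a,b)_13: α=-2, u≡8; β=-4, v≡6 (mod 13); (8|13)=-1, (6|13)=-1; sign (−1)^0·-1^-4·-1^-2 = +1.
(a,b)_37: α=0, u≡9; β=2, v≡22 (mod 37); (9|37)=+1, (22|37)=-1; sign (−1)^0·+1^2·-1^0 = +1.
(21, -1155 / ℚ) ramifies at {7, 11}: a division algebra.

[7, 11]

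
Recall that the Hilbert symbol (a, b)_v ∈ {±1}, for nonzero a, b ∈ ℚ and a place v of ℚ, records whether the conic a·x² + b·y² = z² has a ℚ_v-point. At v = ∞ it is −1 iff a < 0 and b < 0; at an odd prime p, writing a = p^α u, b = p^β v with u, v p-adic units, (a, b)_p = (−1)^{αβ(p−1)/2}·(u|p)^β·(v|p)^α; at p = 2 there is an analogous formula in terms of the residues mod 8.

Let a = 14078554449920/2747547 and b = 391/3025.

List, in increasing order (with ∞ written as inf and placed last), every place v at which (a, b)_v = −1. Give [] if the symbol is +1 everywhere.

[2, 17]

(a, b) ≡ (510, 391) mod (ℚ^×)²; places V = {2, 3, 5, 11, 17, 23, 29, ∞}.
(a,b)_17: α=3, u≡1; β=1, v≡11 (mod 17); (1|17)=+1, (11|17)=-1; sign (−1)^0·+1^1·-1^3 = -1.
(a,b)_∞: sgn(510)=+, sgn(391)=+, so +1.
(a,b)_29: α=-2, u≡15; β=0, v≡8 (mod 29); (15|29)=-1, (8|29)=-1; sign (−1)^0·-1^0·-1^-2 = +1.
(a,b)_23: α=4, u≡16; β=1, v≡11 (mod 23); (16|23)=+1, (11|23)=-1; sign (−1)^0·+1^1·-1^4 = +1.
(a,b)_3: α=-3, u≡2; β=0, v≡1 (mod 3); (2|3)=-1, (1|3)=+1; sign (−1)^0·-1^0·+1^-3 = +1.
(a,b)_2: α=11, β=0; u≡7, v≡7 (mod 8); ε(u)ε(v)=1·1, αω(v)=11·0, βω(u)=0·0; sum ≡ 1  ⇒  -1.
(a,b)_5: α=1, u≡2; β=-2, v≡1 (mod 5); (2|5)=-1, (1|5)=+1; sign (−1)^0·-1^-2·+1^1 = +1.
(a,b)_11: α=-2, u≡5; β=-2, v≡2 (mod 11); (5|11)=+1, (2|11)=-1; sign (−1)^0·+1^-2·-1^-2 = +1.
(510, 391 / ℚ) ramifies at {2, 17}: a division algebra.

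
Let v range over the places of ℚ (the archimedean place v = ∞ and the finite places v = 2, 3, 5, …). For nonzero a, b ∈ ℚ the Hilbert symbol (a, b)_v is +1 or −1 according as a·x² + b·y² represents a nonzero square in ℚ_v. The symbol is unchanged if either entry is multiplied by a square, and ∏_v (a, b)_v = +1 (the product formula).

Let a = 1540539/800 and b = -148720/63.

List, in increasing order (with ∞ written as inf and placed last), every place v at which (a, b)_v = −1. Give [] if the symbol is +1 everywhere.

[2, 5, 7, 11, 13, 19]

(a, b) ≡ (38038, -385) mod (ℚ^×)²; places V = {2, 3, 5, 7, 11, 13, 19, ∞}.
(a,b)_7: α=1, u≡2; β=-1, v≡1 (mod 7); (2|7)=+1, (1|7)=+1; sign (−1)^1·+1^-1·+1^1 = -1.
(a,b)_2: α=-5, β=4; u≡3, v≡7 (mod 8); ε(u)ε(v)=1·1, αω(v)=-5·0, βω(u)=4·1; sum ≡ 1  ⇒  -1.
(a,b)_11: α=1, u≡1; β=1, v≡4 (mod 11); (1|11)=+1, (4|11)=+1; sign (−1)^1·+1^1·+1^1 = -1.
(a,b)_3: α=4, u≡1; β=-2, v≡2 (mod 3); (1|3)=+1, (2|3)=-1; sign (−1)^0·+1^-2·-1^4 = +1.
(a,b)_13: α=1, u≡3; β=2, v≡11 (mod 13); (3|13)=+1, (11|13)=-1; sign (−1)^0·+1^2·-1^1 = -1.
(a,b)_∞: sgn(38038)=+, sgn(-385)=−, so +1.
(a,b)_5: α=-2, u≡2; β=1, v≡2 (mod 5); (2|5)=-1, (2|5)=-1; sign (−1)^0·-1^1·-1^-2 = -1.
(a,b)_19: α=1, u≡4; β=0, v≡2 (mod 19); (4|19)=+1, (2|19)=-1; sign (−1)^0·+1^0·-1^1 = -1.
(38038, -385 / ℚ) ramifies at {2, 5, 7, 11, 13, 19}: a division algebra.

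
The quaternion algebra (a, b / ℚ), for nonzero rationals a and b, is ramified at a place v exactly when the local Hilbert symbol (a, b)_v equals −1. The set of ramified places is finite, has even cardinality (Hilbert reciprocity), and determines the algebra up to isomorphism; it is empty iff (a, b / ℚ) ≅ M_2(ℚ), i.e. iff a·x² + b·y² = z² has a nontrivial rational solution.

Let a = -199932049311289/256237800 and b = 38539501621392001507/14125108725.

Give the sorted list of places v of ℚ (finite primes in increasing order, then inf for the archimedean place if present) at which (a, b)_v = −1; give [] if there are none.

[2, 3]

(a, b) ≡ (-42, 14007) mod (ℚ^×)²; places V = {2, 3, 5, 7, 13, 17, 19, 23, 29, 43, ∞}.
(a,b)_13: α=-2, u≡3; β=-2, v≡2 (mod 13); (3|13)=+1, (2|13)=-1; sign (−1)^0·+1^-2·-1^-2 = +1.
(a,b)_5: α=-2, u≡3; β=-2, v≡3 (mod 5); (3|5)=-1, (3|5)=-1; sign (−1)^0·-1^-2·-1^-2 = +1.
(a,b)_23: α=2, u≡8; β=3, v≡17 (mod 23); (8|23)=+1, (17|23)=-1; sign (−1)^0·+1^3·-1^2 = +1.
(a,b)_7: α=-1, u≡1; β=-3, v≡5 (mod 7); (1|7)=+1, (5|7)=-1; sign (−1)^1·+1^-3·-1^-1 = +1.
(a,b)_29: α=4, u≡16; β=5, v≡17 (mod 29); (16|29)=+1, (17|29)=-1; sign (−1)^0·+1^5·-1^4 = +1.
(a,b)_43: α=2, u≡16; β=2, v≡19 (mod 43); (16|43)=+1, (19|43)=-1; sign (−1)^0·+1^2·-1^2 = +1.
(a,b)_19: α=-2, u≡12; β=-2, v≡17 (mod 19); (12|19)=-1, (17|19)=+1; sign (−1)^0·-1^-2·+1^-2 = +1.
(a,b)_17: α=2, u≡8; β=4, v≡1 (mod 17); (8|17)=+1, (1|17)=+1; sign (−1)^0·+1^4·+1^2 = +1.
(a,b)_3: α=-1, u≡1; β=-3, v≡1 (mod 3); (1|3)=+1, (1|3)=+1; sign (−1)^1·+1^-3·+1^-1 = -1.
(a,b)_∞: sgn(-42)=−, sgn(14007)=+, so +1.
(a,b)_2: α=-3, β=0; u≡3, v≡7 (mod 8); ε(u)ε(v)=1·1, αω(v)=-3·0, βω(u)=0·1; sum ≡ 1  ⇒  -1.
Ram(-42, 14007) = {2, 3}; no ℚ_2-point on the conic.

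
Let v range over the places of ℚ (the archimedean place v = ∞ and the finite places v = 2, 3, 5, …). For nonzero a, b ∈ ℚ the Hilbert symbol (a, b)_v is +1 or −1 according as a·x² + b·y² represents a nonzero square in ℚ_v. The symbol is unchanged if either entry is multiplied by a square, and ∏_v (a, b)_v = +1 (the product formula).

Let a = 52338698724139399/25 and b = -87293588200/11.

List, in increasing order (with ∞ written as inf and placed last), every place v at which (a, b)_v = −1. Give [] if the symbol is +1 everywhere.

(a, b) ≡ (31, -203918) mod (ℚ^×)²; places V = {2, 5, 7, 11, 13, 23, 31, ∞}.
(a,b)_13: α=4, u≡2; β=1, v≡11 (mod 13); (2|13)=-1, (11|13)=-1; sign (−1)^0·-1^1·-1^4 = -1.
(a,b)_23: α=2, u≡13; β=1, v≡13 (mod 23); (13|23)=+1, (13|23)=+1; sign (−1)^0·+1^1·+1^2 = +1.
(a,b)_31: α=5, u≡10; β=3, v≡4 (mod 31); (10|31)=+1, (4|31)=+1; sign (−1)^1·+1^3·+1^5 = -1.
(a,b)_7: α=0, u≡3; β=2, v≡5 (mod 7); (3|7)=-1, (5|7)=-1; sign (−1)^0·-1^2·-1^0 = +1.
(a,b)_2: α=0, β=3; u≡7, v≡1 (mod 8); ε(u)ε(v)=1·0, αω(v)=0·0, βω(u)=3·0; sum ≡ 0  ⇒  +1.
(a,b)_5: α=-2, u≡4; β=2, v≡2 (mod 5); (4|5)=+1, (2|5)=-1; sign (−1)^0·+1^2·-1^-2 = +1.
(a,b)_∞: sgn(31)=+, sgn(-203918)=−, so +1.
(a,b)_11: α=2, u≡9; β=-1, v≡6 (mod 11); (9|11)=+1, (6|11)=-1; sign (−1)^0·+1^-1·-1^2 = +1.
|Ram(31, -203918)| = 2, even; anisotropic at {13, 31}.

[13, 31]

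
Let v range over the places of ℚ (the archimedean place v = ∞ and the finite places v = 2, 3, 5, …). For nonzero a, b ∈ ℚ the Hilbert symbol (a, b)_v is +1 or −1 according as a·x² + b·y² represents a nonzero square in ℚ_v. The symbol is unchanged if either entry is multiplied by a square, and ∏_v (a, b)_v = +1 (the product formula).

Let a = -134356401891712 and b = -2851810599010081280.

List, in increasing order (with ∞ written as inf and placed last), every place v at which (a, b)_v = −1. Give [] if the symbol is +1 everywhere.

Mod squares: a ≡ -38038, b ≡ -559130. Check v ∈ {∞, 2, 5, 7, 11, 13, 17, 19, 23}.
v=5: a=5^0·(≡3), b=5^1·(≡4) mod 5; (3|5)=-1, (4|5)=+1; (−1)^{0·1·2}·(-1)^1·(+1)^0 = -1.
v=7: a=7^1·(≡6), b=7^0·(≡2) mod 7; (6|7)=-1, (2|7)=+1; (−1)^{1·0·3}·(-1)^0·(+1)^1 = +1.
v=13: a=13^1·(≡10), b=13^1·(≡8) mod 13; (10|13)=+1, (8|13)=-1; (−1)^{1·1·6}·(+1)^1·(-1)^1 = -1.
v=23: a=23^2·(≡3), b=23^3·(≡2) mod 23; (3|23)=+1, (2|23)=+1; (−1)^{2·3·11}·(+1)^3·(+1)^2 = +1.
v=2: v_2(a)=7, v_2(b)=9; units ≡ 5, 3 (mod 8); ε·ε+αω+βω = 0·1+7·1+9·1 ≡ 0  ⇒  (a,b)_2 = +1.
v=19: a=19^3·(≡18), b=19^4·(≡12) mod 19; (18|19)=-1, (12|19)=-1; (−1)^{3·4·9}·(-1)^4·(-1)^3 = -1.
v=∞: -38038 < 0 and -559130 < 0  ⇒  (a,b)_∞ = -1.
v=11: a=11^1·(≡7), b=11^1·(≡3) mod 11; (7|11)=-1, (3|11)=+1; (−1)^{1·1·5}·(-1)^1·(+1)^1 = +1.
v=17: a=17^2·(≡16), b=17^3·(≡7) mod 17; (16|17)=+1, (7|17)=-1; (−1)^{2·3·8}·(+1)^3·(-1)^2 = +1.
(-38038, -559130 / ℚ) ramifies at {5, 13, 19, ∞}: a division algebra.

[5, 13, 19, inf]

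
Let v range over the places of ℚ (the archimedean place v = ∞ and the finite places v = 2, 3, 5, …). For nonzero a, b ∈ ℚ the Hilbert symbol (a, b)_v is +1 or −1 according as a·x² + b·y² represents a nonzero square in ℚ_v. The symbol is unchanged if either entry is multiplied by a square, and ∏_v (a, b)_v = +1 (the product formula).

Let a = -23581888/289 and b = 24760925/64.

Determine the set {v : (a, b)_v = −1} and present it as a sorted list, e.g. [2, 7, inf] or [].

[11, 43]

(a, b) ≡ (-368467, 20213) mod (ℚ^×)²; places V = {2, 5, 7, 11, 17, 19, 29, 41, 43, ∞}.
(a,b)_11: α=1, u≡5; β=0, v≡10 (mod 11); (5|11)=+1, (10|11)=-1; sign (−1)^0·+1^0·-1^1 = -1.
(a,b)_29: α=0, u≡16; β=1, v≡6 (mod 29); (16|29)=+1, (6|29)=+1; sign (−1)^0·+1^1·+1^0 = +1.
(a,b)_19: α=1, u≡1; β=0, v≡7 (mod 19); (1|19)=+1, (7|19)=+1; sign (−1)^0·+1^0·+1^1 = +1.
(a,b)_43: α=1, u≡21; β=0, v≡3 (mod 43); (21|43)=+1, (3|43)=-1; sign (−1)^0·+1^0·-1^1 = -1.
(a,b)_17: α=-2, u≡2; β=1, v≡13 (mod 17); (2|17)=+1, (13|17)=+1; sign (−1)^0·+1^1·+1^-2 = +1.
(a,b)_41: α=1, u≡31; β=1, v≡39 (mod 41); (31|41)=+1, (39|41)=+1; sign (−1)^0·+1^1·+1^1 = +1.
(a,b)_5: α=0, u≡3; β=2, v≡3 (mod 5); (3|5)=-1, (3|5)=-1; sign (−1)^0·-1^2·-1^0 = +1.
(a,b)_7: α=0, u≡3; β=2, v≡2 (mod 7); (3|7)=-1, (2|7)=+1; sign (−1)^0·-1^2·+1^0 = +1.
(a,b)_2: α=6, β=-6; u≡5, v≡5 (mod 8); ε(u)ε(v)=0·0, αω(v)=6·1, βω(u)=-6·1; sum ≡ 0  ⇒  +1.
(a,b)_∞: sgn(-368467)=−, sgn(20213)=+, so +1.
|Ram(-368467, 20213)| = 2, even; anisotropic at {11, 43}.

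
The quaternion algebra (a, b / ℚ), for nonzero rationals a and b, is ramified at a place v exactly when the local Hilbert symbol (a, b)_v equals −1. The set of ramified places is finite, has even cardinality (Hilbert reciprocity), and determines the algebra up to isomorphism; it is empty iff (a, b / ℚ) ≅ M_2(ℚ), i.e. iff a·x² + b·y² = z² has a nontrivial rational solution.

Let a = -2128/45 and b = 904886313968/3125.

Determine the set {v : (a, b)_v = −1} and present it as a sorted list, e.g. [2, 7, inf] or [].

Mod squares: a ≡ -665, b ≡ 55315. Check v ∈ {∞, 2, 3, 5, 7, 13, 17, 19, 23, 37}.
v=17: a=17^0·(≡9), b=17^2·(≡5) mod 17; (9|17)=+1, (5|17)=-1; (−1)^{0·2·8}·(+1)^2·(-1)^0 = +1.
v=2: v_2(a)=4, v_2(b)=4; units ≡ 7, 3 (mod 8); ε·ε+αω+βω = 1·1+4·1+4·0 ≡ 1  ⇒  (a,b)_2 = -1.
v=23: a=23^0·(≡12), b=23^1·(≡9) mod 23; (12|23)=+1, (9|23)=+1; (−1)^{0·1·11}·(+1)^1·(+1)^0 = +1.
v=37: a=37^0·(≡30), b=37^1·(≡6) mod 37; (30|37)=+1, (6|37)=-1; (−1)^{0·1·18}·(+1)^1·(-1)^0 = +1.
v=5: a=5^-1·(≡3), b=5^-5·(≡3) mod 5; (3|5)=-1, (3|5)=-1; (−1)^{-1·-5·2}·(-1)^-5·(-1)^-1 = +1.
v=3: a=3^-2·(≡1), b=3^0·(≡1) mod 3; (1|3)=+1, (1|3)=+1; (−1)^{-2·0·1}·(+1)^0·(+1)^-2 = +1.
v=7: a=7^1·(≡6), b=7^2·(≡2) mod 7; (6|7)=-1, (2|7)=+1; (−1)^{1·2·3}·(-1)^2·(+1)^1 = +1.
v=∞: -665 < 0 and 55315 > 0  ⇒  (a,b)_∞ = +1.
v=19: a=19^1·(≡3), b=19^2·(≡9) mod 19; (3|19)=-1, (9|19)=+1; (−1)^{1·2·9}·(-1)^2·(+1)^1 = +1.
v=13: a=13^0·(≡5), b=13^1·(≡1) mod 13; (5|13)=-1, (1|13)=+1; (−1)^{0·1·6}·(-1)^1·(+1)^0 = -1.
Ram(-665, 55315) = {2, 13}; no ℚ_2-point on the conic.

[2, 13]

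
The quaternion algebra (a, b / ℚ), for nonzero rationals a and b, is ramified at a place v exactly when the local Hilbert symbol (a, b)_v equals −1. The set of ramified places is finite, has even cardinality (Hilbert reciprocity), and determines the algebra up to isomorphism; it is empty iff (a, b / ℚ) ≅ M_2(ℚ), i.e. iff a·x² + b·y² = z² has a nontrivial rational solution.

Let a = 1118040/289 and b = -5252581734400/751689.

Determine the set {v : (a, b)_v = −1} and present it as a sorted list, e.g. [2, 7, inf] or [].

(a, b) ≡ (2310, -286) mod (ℚ^×)²; places V = {2, 3, 5, 7, 11, 13, 17, ∞}.
(a,b)_13: α=0, u≡9; β=1, v≡3 (mod 13); (9|13)=+1, (3|13)=+1; sign (−1)^0·+1^1·+1^0 = +1.
(a,b)_5: α=1, u≡2; β=2, v≡1 (mod 5); (2|5)=-1, (1|5)=+1; sign (−1)^0·-1^2·+1^1 = +1.
(a,b)_11: α=3, u≡5; β=5, v≡7 (mod 11); (5|11)=+1, (7|11)=-1; sign (−1)^1·+1^5·-1^3 = +1.
(a,b)_∞: sgn(2310)=+, sgn(-286)=−, so +1.
(a,b)_3: α=1, u≡2; β=-2, v≡2 (mod 3); (2|3)=-1, (2|3)=-1; sign (−1)^0·-1^-2·-1^1 = -1.
(a,b)_17: α=-2, u≡1; β=-4, v≡11 (mod 17); (1|17)=+1, (11|17)=-1; sign (−1)^0·+1^-4·-1^-2 = +1.
(a,b)_7: α=1, u≡4; β=2, v≡4 (mod 7); (4|7)=+1, (4|7)=+1; sign (−1)^0·+1^2·+1^1 = +1.
(a,b)_2: α=3, β=11; u≡3, v≡1 (mod 8); ε(u)ε(v)=1·0, αω(v)=3·0, βω(u)=11·1; sum ≡ 1  ⇒  -1.
Ram(2310, -286) = {2, 3}; no ℚ_2-point on the conic.

[2, 3]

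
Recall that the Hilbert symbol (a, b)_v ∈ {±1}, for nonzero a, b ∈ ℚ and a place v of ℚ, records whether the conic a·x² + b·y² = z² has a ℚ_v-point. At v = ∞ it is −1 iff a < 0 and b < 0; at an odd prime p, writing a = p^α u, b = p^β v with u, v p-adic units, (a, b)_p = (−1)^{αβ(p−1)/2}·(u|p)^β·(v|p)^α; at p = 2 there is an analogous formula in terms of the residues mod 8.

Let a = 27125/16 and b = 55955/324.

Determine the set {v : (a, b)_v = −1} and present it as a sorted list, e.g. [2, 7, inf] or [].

[5, 31]

(a, b) ≡ (1085, 155) mod (ℚ^×)²; places V = {2, 3, 5, 7, 19, 31, ∞}.
(a,b)_3: α=0, u≡2; β=-4, v≡2 (mod 3); (2|3)=-1, (2|3)=-1; sign (−1)^0·-1^-4·-1^0 = +1.
(a,b)_5: α=3, u≡2; β=1, v≡4 (mod 5); (2|5)=-1, (4|5)=+1; sign (−1)^0·-1^1·+1^3 = -1.
(a,b)_7: α=1, u≡2; β=0, v≡2 (mod 7); (2|7)=+1, (2|7)=+1; sign (−1)^0·+1^0·+1^1 = +1.
(a,b)_2: α=-4, β=-2; u≡5, v≡3 (mod 8); ε(u)ε(v)=0·1, αω(v)=-4·1, βω(u)=-2·1; sum ≡ 0  ⇒  +1.
(a,b)_∞: sgn(1085)=+, sgn(155)=+, so +1.
(a,b)_19: α=0, u≡15; β=2, v≡3 (mod 19); (15|19)=-1, (3|19)=-1; sign (−1)^0·-1^2·-1^0 = +1.
(a,b)_31: α=1, u≡14; β=1, v≡16 (mod 31); (14|31)=+1, (16|31)=+1; sign (−1)^1·+1^1·+1^1 = -1.
Ram(1085, 155) = {5, 31}; no ℚ_5-point on the conic.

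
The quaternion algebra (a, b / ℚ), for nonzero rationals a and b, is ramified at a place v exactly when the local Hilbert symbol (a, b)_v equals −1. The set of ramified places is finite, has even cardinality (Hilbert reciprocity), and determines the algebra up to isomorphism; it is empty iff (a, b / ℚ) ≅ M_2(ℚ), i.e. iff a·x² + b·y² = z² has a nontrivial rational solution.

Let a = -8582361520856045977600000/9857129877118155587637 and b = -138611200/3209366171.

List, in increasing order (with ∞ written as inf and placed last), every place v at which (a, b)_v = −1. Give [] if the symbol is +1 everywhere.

[5, 11, 13, 23, 29, inf]

(a, b) ≡ (-3741870, -4862) mod (ℚ^×)²; places V = {2, 3, 5, 7, 11, 13, 17, 19, 23, 29, 31, ∞}.
(a,b)_29: α=-5, u≡7; β=-2, v≡2 (mod 29); (7|29)=+1, (2|29)=-1; sign (−1)^0·+1^-2·-1^-5 = -1.
(a,b)_∞: sgn(-3741870)=−, sgn(-4862)=−, so -1.
(a,b)_5: α=5, u≡4; β=2, v≡2 (mod 5); (4|5)=+1, (2|5)=-1; sign (−1)^0·+1^2·-1^5 = -1.
(a,b)_19: α=-4, u≡4; β=-2, v≡2 (mod 19); (4|19)=+1, (2|19)=-1; sign (−1)^0·+1^-2·-1^-4 = +1.
(a,b)_7: α=4, u≡2; β=2, v≡3 (mod 7); (2|7)=+1, (3|7)=-1; sign (−1)^0·+1^2·-1^4 = +1.
(a,b)_3: α=-1, u≡2; β=0, v≡1 (mod 3); (2|3)=-1, (1|3)=+1; sign (−1)^0·-1^0·+1^-1 = +1.
(a,b)_2: α=21, β=9; u≡1, v≡1 (mod 8); ε(u)ε(v)=0·0, αω(v)=21·0, βω(u)=9·0; sum ≡ 0  ⇒  +1.
(a,b)_23: α=1, u≡1; β=0, v≡10 (mod 23); (1|23)=+1, (10|23)=-1; sign (−1)^0·+1^0·-1^1 = -1.
(a,b)_17: α=3, u≡11; β=1, v≡7 (mod 17); (11|17)=-1, (7|17)=-1; sign (−1)^0·-1^1·-1^3 = +1.
(a,b)_11: α=-3, u≡3; β=-1, v≡5 (mod 11); (3|11)=+1, (5|11)=+1; sign (−1)^1·+1^-1·+1^-3 = -1.
(a,b)_31: α=-4, u≡2; β=-2, v≡18 (mod 31); (2|31)=+1, (18|31)=+1; sign (−1)^0·+1^-2·+1^-4 = +1.
(a,b)_13: α=6, u≡11; β=1, v≡4 (mod 13); (11|13)=-1, (4|13)=+1; sign (−1)^0·-1^1·+1^6 = -1.
(-3741870, -4862 / ℚ) ramifies at {5, 11, 13, 23, 29, ∞}: a division algebra.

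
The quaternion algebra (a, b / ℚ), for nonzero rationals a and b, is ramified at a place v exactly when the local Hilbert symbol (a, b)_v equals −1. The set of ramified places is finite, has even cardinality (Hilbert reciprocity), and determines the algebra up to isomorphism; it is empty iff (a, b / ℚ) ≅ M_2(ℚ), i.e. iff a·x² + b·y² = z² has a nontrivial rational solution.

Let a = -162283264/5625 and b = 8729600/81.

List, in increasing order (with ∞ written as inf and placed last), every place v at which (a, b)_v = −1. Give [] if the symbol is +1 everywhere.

[11, 31]

Mod squares: a ≡ -31, b ≡ 341. Check v ∈ {∞, 2, 3, 5, 11, 13, 31}.
v=13: a=13^2·(≡6), b=13^0·(≡3) mod 13; (6|13)=-1, (3|13)=+1; (−1)^{2·0·6}·(-1)^0·(+1)^2 = +1.
v=31: a=31^1·(≡24), b=31^1·(≡21) mod 31; (24|31)=-1, (21|31)=-1; (−1)^{1·1·15}·(-1)^1·(-1)^1 = -1.
v=2: v_2(a)=8, v_2(b)=10; units ≡ 1, 5 (mod 8); ε·ε+αω+βω = 0·0+8·1+10·0 ≡ 0  ⇒  (a,b)_2 = +1.
v=11: a=11^2·(≡6), b=11^1·(≡4) mod 11; (6|11)=-1, (4|11)=+1; (−1)^{2·1·5}·(-1)^1·(+1)^2 = -1.
v=∞: -31 < 0 and 341 > 0  ⇒  (a,b)_∞ = +1.
v=5: a=5^-4·(≡4), b=5^2·(≡4) mod 5; (4|5)=+1, (4|5)=+1; (−1)^{-4·2·2}·(+1)^2·(+1)^-4 = +1.
v=3: a=3^-2·(≡2), b=3^-4·(≡2) mod 3; (2|3)=-1, (2|3)=-1; (−1)^{-2·-4·1}·(-1)^-4·(-1)^-2 = +1.
Ram(-31, 341) = {11, 31}; no ℚ_11-point on the conic.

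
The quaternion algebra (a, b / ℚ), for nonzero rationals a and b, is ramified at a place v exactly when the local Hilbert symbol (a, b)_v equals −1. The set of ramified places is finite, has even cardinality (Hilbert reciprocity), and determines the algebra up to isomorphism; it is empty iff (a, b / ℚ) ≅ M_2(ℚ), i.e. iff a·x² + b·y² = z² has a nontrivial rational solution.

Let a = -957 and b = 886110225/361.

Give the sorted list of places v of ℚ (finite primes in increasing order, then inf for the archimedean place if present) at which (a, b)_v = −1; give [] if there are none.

(a, b) ≡ (-957, 292929) mod (ℚ^×)²; places V = {2, 3, 5, 7, 11, 13, 19, 29, 37, ∞}.
(a,b)_13: α=0, u≡5; β=1, v≡1 (mod 13); (5|13)=-1, (1|13)=+1; sign (−1)^0·-1^1·+1^0 = -1.
(a,b)_5: α=0, u≡3; β=2, v≡4 (mod 5); (3|5)=-1, (4|5)=+1; sign (−1)^0·-1^2·+1^0 = +1.
(a,b)_29: α=1, u≡25; β=1, v≡4 (mod 29); (25|29)=+1, (4|29)=+1; sign (−1)^0·+1^1·+1^1 = +1.
(a,b)_2: α=0, β=0; u≡3, v≡1 (mod 8); ε(u)ε(v)=1·0, αω(v)=0·0, βω(u)=0·1; sum ≡ 0  ⇒  +1.
(a,b)_∞: sgn(-957)=−, sgn(292929)=+, so +1.
(a,b)_7: α=0, u≡2; β=1, v≡2 (mod 7); (2|7)=+1, (2|7)=+1; sign (−1)^0·+1^1·+1^0 = +1.
(a,b)_3: α=1, u≡2; β=1, v≡2 (mod 3); (2|3)=-1, (2|3)=-1; sign (−1)^1·-1^1·-1^1 = -1.
(a,b)_11: α=1, u≡1; β=2, v≡7 (mod 11); (1|11)=+1, (7|11)=-1; sign (−1)^0·+1^2·-1^1 = -1.
(a,b)_19: α=0, u≡12; β=-2, v≡5 (mod 19); (12|19)=-1, (5|19)=+1; sign (−1)^0·-1^-2·+1^0 = +1.
(a,b)_37: α=0, u≡5; β=1, v≡36 (mod 37); (5|37)=-1, (36|37)=+1; sign (−1)^0·-1^1·+1^0 = -1.
(-957, 292929 / ℚ) ramifies at {3, 11, 13, 37}: a division algebra.

[3, 11, 13, 37]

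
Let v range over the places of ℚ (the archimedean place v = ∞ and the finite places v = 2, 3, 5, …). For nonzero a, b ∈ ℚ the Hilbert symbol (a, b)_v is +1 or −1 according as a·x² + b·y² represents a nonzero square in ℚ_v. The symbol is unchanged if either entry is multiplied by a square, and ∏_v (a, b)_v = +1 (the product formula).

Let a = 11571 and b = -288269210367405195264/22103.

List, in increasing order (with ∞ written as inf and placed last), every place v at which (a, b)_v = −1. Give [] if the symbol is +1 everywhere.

[2, 7, 19, 29]

Mod squares: a ≡ 11571, b ≡ -1036518. Check v ∈ {∞, 2, 3, 7, 19, 23, 29, 31, 37}.
v=3: a=3^1·(≡2), b=3^9·(≡1) mod 3; (2|3)=-1, (1|3)=+1; (−1)^{1·9·1}·(-1)^9·(+1)^1 = +1.
v=23: a=23^0·(≡2), b=23^-1·(≡11) mod 23; (2|23)=+1, (11|23)=-1; (−1)^{0·-1·11}·(+1)^-1·(-1)^0 = +1.
v=37: a=37^0·(≡27), b=37^1·(≡14) mod 37; (27|37)=+1, (14|37)=-1; (−1)^{0·1·18}·(+1)^1·(-1)^0 = +1.
v=29: a=29^1·(≡22), b=29^3·(≡15) mod 29; (22|29)=+1, (15|29)=-1; (−1)^{1·3·14}·(+1)^3·(-1)^1 = -1.
v=19: a=19^1·(≡1), b=19^2·(≡18) mod 19; (1|19)=+1, (18|19)=-1; (−1)^{1·2·9}·(+1)^2·(-1)^1 = -1.
v=∞: 11571 > 0 and -1036518 < 0  ⇒  (a,b)_∞ = +1.
v=7: a=7^1·(≡1), b=7^3·(≡1) mod 7; (1|7)=+1, (1|7)=+1; (−1)^{1·3·3}·(+1)^3·(+1)^1 = -1.
v=31: a=31^0·(≡8), b=31^-2·(≡29) mod 31; (8|31)=+1, (29|31)=-1; (−1)^{0·-2·15}·(+1)^-2·(-1)^0 = +1.
v=2: v_2(a)=0, v_2(b)=17; units ≡ 3, 5 (mod 8); ε·ε+αω+βω = 1·0+0·1+17·1 ≡ 1  ⇒  (a,b)_2 = -1.
Ram(11571, -1036518) = {2, 7, 19, 29}; no ℚ_2-point on the conic.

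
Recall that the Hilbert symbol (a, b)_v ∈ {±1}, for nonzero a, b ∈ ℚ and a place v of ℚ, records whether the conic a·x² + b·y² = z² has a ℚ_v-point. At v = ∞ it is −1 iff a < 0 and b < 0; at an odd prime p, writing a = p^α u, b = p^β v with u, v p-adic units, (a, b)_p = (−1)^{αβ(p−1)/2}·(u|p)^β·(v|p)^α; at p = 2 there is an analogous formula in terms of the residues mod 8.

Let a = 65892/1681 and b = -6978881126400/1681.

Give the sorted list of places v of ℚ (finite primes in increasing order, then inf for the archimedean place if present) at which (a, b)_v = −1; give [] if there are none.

Mod squares: a ≡ 57, b ≡ -51. Check v ∈ {∞, 2, 3, 5, 17, 19, 41}.
v=41: a=41^-2·(≡5), b=41^-2·(≡40) mod 41; (5|41)=+1, (40|41)=+1; (−1)^{-2·-2·20}·(+1)^-2·(+1)^-2 = +1.
v=2: v_2(a)=2, v_2(b)=16; units ≡ 1, 5 (mod 8); ε·ε+αω+βω = 0·0+2·1+16·0 ≡ 0  ⇒  (a,b)_2 = +1.
v=3: a=3^1·(≡1), b=3^1·(≡1) mod 3; (1|3)=+1, (1|3)=+1; (−1)^{1·1·1}·(+1)^1·(+1)^1 = -1.
v=∞: 57 > 0 and -51 < 0  ⇒  (a,b)_∞ = +1.
v=5: a=5^0·(≡2), b=5^2·(≡4) mod 5; (2|5)=-1, (4|5)=+1; (−1)^{0·2·2}·(-1)^2·(+1)^0 = +1.
v=19: a=19^1·(≡18), b=19^0·(≡16) mod 19; (18|19)=-1, (16|19)=+1; (−1)^{1·0·9}·(-1)^0·(+1)^1 = +1.
v=17: a=17^2·(≡5), b=17^5·(≡12) mod 17; (5|17)=-1, (12|17)=-1; (−1)^{2·5·8}·(-1)^5·(-1)^2 = -1.
|Ram(57, -51)| = 2, even; anisotropic at {3, 17}.

[3, 17]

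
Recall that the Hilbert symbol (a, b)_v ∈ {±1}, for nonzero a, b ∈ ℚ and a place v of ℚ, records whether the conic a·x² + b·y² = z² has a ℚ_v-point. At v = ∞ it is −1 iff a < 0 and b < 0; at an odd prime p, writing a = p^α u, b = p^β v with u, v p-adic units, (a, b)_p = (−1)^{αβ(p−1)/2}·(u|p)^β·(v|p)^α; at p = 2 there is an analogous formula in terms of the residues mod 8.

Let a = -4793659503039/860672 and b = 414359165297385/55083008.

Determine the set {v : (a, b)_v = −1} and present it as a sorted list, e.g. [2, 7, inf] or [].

[3, 5, 7, 11, 19, 23]

Mod squares: a ≡ -163438, b ≡ 746130. Check v ∈ {∞, 2, 3, 5, 7, 11, 17, 19, 23, 37, 41}.
v=19: a=19^1·(≡1), b=19^1·(≡5) mod 19; (1|19)=+1, (5|19)=+1; (−1)^{1·1·9}·(+1)^1·(+1)^1 = -1.
v=3: a=3^4·(≡2), b=3^5·(≡1) mod 3; (2|3)=-1, (1|3)=+1; (−1)^{4·5·1}·(-1)^5·(+1)^4 = -1.
v=11: a=11^1·(≡3), b=11^1·(≡9) mod 11; (3|11)=+1, (9|11)=+1; (−1)^{1·1·5}·(+1)^1·(+1)^1 = -1.
v=23: a=23^3·(≡6), b=23^4·(≡20) mod 23; (6|23)=+1, (20|23)=-1; (−1)^{3·4·11}·(+1)^4·(-1)^3 = -1.
v=37: a=37^2·(≡25), b=37^0·(≡4) mod 37; (25|37)=+1, (4|37)=+1; (−1)^{2·0·18}·(+1)^0·(+1)^2 = +1.
v=41: a=41^-2·(≡30), b=41^-2·(≡24) mod 41; (30|41)=-1, (24|41)=-1; (−1)^{-2·-2·20}·(-1)^-2·(-1)^-2 = +1.
v=17: a=17^1·(≡4), b=17^1·(≡13) mod 17; (4|17)=+1, (13|17)=+1; (−1)^{1·1·8}·(+1)^1·(+1)^1 = +1.
v=2: v_2(a)=-9, v_2(b)=-15; units ≡ 1, 1 (mod 8); ε·ε+αω+βω = 0·0+-9·0+-15·0 ≡ 0  ⇒  (a,b)_2 = +1.
v=7: a=7^0·(≡6), b=7^3·(≡4) mod 7; (6|7)=-1, (4|7)=+1; (−1)^{0·3·3}·(-1)^3·(+1)^0 = -1.
v=5: a=5^0·(≡3), b=5^1·(≡4) mod 5; (3|5)=-1, (4|5)=+1; (−1)^{0·1·2}·(-1)^1·(+1)^0 = -1.
v=∞: -163438 < 0 and 746130 > 0  ⇒  (a,b)_∞ = +1.
|Ram(-163438, 746130)| = 6, even; anisotropic at {3, 5, 7, 11, 19, 23}.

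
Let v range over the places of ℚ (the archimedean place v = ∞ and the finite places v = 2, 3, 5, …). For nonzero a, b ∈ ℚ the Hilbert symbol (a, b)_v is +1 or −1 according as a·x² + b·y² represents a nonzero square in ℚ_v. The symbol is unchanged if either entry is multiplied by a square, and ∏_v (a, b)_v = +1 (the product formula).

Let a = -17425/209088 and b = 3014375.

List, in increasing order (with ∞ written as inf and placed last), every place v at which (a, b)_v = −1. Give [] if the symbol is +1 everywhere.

(a, b) ≡ (-2091, 4823) mod (ℚ^×)²; places V = {2, 3, 5, 7, 11, 13, 17, 41, 53, ∞}.
(a,b)_41: α=1, u≡32; β=0, v≡14 (mod 41); (32|41)=+1, (14|41)=-1; sign (−1)^0·+1^0·-1^1 = -1.
(a,b)_5: α=2, u≡1; β=4, v≡3 (mod 5); (1|5)=+1, (3|5)=-1; sign (−1)^0·+1^4·-1^2 = +1.
(a,b)_13: α=0, u≡11; β=1, v≡7 (mod 13); (11|13)=-1, (7|13)=-1; sign (−1)^0·-1^1·-1^0 = -1.
(a,b)_53: α=0, u≡4; β=1, v≡6 (mod 53); (4|53)=+1, (6|53)=+1; sign (−1)^0·+1^1·+1^0 = +1.
(a,b)_11: α=-2, u≡10; β=0, v≡1 (mod 11); (10|11)=-1, (1|11)=+1; sign (−1)^0·-1^0·+1^-2 = +1.
(a,b)_3: α=-3, u≡2; β=0, v≡2 (mod 3); (2|3)=-1, (2|3)=-1; sign (−1)^0·-1^0·-1^-3 = -1.
(a,b)_17: α=1, u≡16; β=0, v≡3 (mod 17); (16|17)=+1, (3|17)=-1; sign (−1)^0·+1^0·-1^1 = -1.
(a,b)_2: α=-6, β=0; u≡5, v≡7 (mod 8); ε(u)ε(v)=0·1, αω(v)=-6·0, βω(u)=0·1; sum ≡ 0  ⇒  +1.
(a,b)_∞: sgn(-2091)=−, sgn(4823)=+, so +1.
(a,b)_7: α=0, u≡1; β=1, v≡6 (mod 7); (1|7)=+1, (6|7)=-1; sign (−1)^0·+1^1·-1^0 = +1.
Ram(-2091, 4823) = {3, 13, 17, 41}; no ℚ_3-point on the conic.

[3, 13, 17, 41]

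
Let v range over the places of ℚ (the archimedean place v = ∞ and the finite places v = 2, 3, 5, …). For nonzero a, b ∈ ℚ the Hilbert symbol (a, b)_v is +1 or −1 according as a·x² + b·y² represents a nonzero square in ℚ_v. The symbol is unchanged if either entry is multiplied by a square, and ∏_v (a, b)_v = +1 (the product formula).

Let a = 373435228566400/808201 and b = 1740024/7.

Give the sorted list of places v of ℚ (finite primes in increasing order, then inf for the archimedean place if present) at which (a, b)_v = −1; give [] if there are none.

Mod squares: a ≡ 286, b ≡ 2002. Check v ∈ {∞, 2, 3, 5, 7, 11, 13, 29, 31, 53}.
v=5: a=5^2·(≡1), b=5^0·(≡2) mod 5; (1|5)=+1, (2|5)=-1; (−1)^{2·0·2}·(+1)^0·(-1)^2 = +1.
v=3: a=3^0·(≡1), b=3^2·(≡1) mod 3; (1|3)=+1, (1|3)=+1; (−1)^{0·2·1}·(+1)^2·(+1)^0 = +1.
v=2: v_2(a)=7, v_2(b)=3; units ≡ 7, 1 (mod 8); ε·ε+αω+βω = 1·0+7·0+3·0 ≡ 0  ⇒  (a,b)_2 = +1.
v=∞: 286 > 0 and 2002 > 0  ⇒  (a,b)_∞ = +1.
v=11: a=11^3·(≡1), b=11^1·(≡10) mod 11; (1|11)=+1, (10|11)=-1; (−1)^{3·1·5}·(+1)^1·(-1)^3 = +1.
v=31: a=31^-2·(≡18), b=31^0·(≡8) mod 31; (18|31)=+1, (8|31)=+1; (−1)^{-2·0·15}·(+1)^0·(+1)^-2 = +1.
v=7: a=7^4·(≡6), b=7^-1·(≡6) mod 7; (6|7)=-1, (6|7)=-1; (−1)^{4·-1·3}·(-1)^-1·(-1)^4 = -1.
v=13: a=13^1·(≡3), b=13^3·(≡11) mod 13; (3|13)=+1, (11|13)=-1; (−1)^{1·3·6}·(+1)^3·(-1)^1 = -1.
v=53: a=53^2·(≡39), b=53^0·(≡20) mod 53; (39|53)=-1, (20|53)=-1; (−1)^{2·0·26}·(-1)^0·(-1)^2 = +1.
v=29: a=29^-2·(≡9), b=29^0·(≡20) mod 29; (9|29)=+1, (20|29)=+1; (−1)^{-2·0·14}·(+1)^0·(+1)^-2 = +1.
(286, 2002 / ℚ) ramifies at {7, 13}: a division algebra.

[7, 13]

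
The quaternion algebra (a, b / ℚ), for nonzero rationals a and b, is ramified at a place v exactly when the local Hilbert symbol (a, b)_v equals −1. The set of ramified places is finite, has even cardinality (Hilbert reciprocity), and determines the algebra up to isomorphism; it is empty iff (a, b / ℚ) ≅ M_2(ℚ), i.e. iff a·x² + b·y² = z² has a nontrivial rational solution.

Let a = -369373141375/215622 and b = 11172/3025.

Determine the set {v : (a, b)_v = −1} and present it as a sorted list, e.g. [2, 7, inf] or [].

[3, 5, 11, 31]

Mod squares: a ≡ -98890, b ≡ 57. Check v ∈ {∞, 2, 3, 5, 7, 11, 19, 29, 31, 37}.
v=2: v_2(a)=-1, v_2(b)=2; units ≡ 3, 1 (mod 8); ε·ε+αω+βω = 1·0+-1·0+2·1 ≡ 0  ⇒  (a,b)_2 = +1.
v=31: a=31^1·(≡21), b=31^0·(≡11) mod 31; (21|31)=-1, (11|31)=-1; (−1)^{1·0·15}·(-1)^0·(-1)^1 = -1.
v=7: a=7^4·(≡5), b=7^2·(≡4) mod 7; (5|7)=-1, (4|7)=+1; (−1)^{4·2·3}·(-1)^2·(+1)^4 = +1.
v=11: a=11^-3·(≡6), b=11^-2·(≡6) mod 11; (6|11)=-1, (6|11)=-1; (−1)^{-3·-2·5}·(-1)^-2·(-1)^-3 = -1.
v=19: a=19^0·(≡7), b=19^1·(≡14) mod 19; (7|19)=+1, (14|19)=-1; (−1)^{0·1·9}·(+1)^1·(-1)^0 = +1.
v=5: a=5^3·(≡2), b=5^-2·(≡2) mod 5; (2|5)=-1, (2|5)=-1; (−1)^{3·-2·2}·(-1)^-2·(-1)^3 = -1.
v=37: a=37^2·(≡30), b=37^0·(≡29) mod 37; (30|37)=+1, (29|37)=-1; (−1)^{2·0·18}·(+1)^0·(-1)^2 = +1.
v=3: a=3^-4·(≡2), b=3^1·(≡1) mod 3; (2|3)=-1, (1|3)=+1; (−1)^{-4·1·1}·(-1)^1·(+1)^-4 = -1.
v=29: a=29^1·(≡18), b=29^0·(≡4) mod 29; (18|29)=-1, (4|29)=+1; (−1)^{1·0·14}·(-1)^0·(+1)^1 = +1.
v=∞: -98890 < 0 and 57 > 0  ⇒  (a,b)_∞ = +1.
|Ram(-98890, 57)| = 4, even; anisotropic at {3, 5, 11, 31}.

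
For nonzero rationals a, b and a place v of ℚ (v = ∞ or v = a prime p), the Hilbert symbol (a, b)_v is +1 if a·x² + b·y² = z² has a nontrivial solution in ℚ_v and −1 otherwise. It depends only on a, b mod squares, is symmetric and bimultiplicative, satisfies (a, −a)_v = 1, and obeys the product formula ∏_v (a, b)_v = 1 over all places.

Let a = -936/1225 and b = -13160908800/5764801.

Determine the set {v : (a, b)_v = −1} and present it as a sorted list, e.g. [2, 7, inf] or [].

[13, inf]

Mod squares: a ≡ -26, b ≡ -2. Check v ∈ {∞, 2, 3, 5, 7, 13}.
v=13: a=13^1·(≡2), b=13^4·(≡8) mod 13; (2|13)=-1, (8|13)=-1; (−1)^{1·4·6}·(-1)^4·(-1)^1 = -1.
v=2: v_2(a)=3, v_2(b)=11; units ≡ 3, 7 (mod 8); ε·ε+αω+βω = 1·1+3·0+11·1 ≡ 0  ⇒  (a,b)_2 = +1.
v=∞: -26 < 0 and -2 < 0  ⇒  (a,b)_∞ = -1.
v=7: a=7^-2·(≡4), b=7^-8·(≡3) mod 7; (4|7)=+1, (3|7)=-1; (−1)^{-2·-8·3}·(+1)^-8·(-1)^-2 = +1.
v=5: a=5^-2·(≡1), b=5^2·(≡3) mod 5; (1|5)=+1, (3|5)=-1; (−1)^{-2·2·2}·(+1)^2·(-1)^-2 = +1.
v=3: a=3^2·(≡1), b=3^2·(≡1) mod 3; (1|3)=+1, (1|3)=+1; (−1)^{2·2·1}·(+1)^2·(+1)^2 = +1.
(-26, -2 / ℚ) ramifies at {13, ∞}: a division algebra.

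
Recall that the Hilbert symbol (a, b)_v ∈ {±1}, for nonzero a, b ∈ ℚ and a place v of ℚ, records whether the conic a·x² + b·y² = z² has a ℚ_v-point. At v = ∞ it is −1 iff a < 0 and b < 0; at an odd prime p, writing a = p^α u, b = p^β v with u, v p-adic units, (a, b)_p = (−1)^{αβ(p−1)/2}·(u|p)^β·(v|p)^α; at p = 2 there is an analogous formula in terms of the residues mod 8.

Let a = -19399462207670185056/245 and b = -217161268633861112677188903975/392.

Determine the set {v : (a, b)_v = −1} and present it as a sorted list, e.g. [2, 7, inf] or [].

[5, 23, 47, inf]

Mod squares: a ≡ -276830, b ≡ -239982. Check v ∈ {∞, 2, 3, 5, 7, 13, 19, 23, 31, 37, 47}.
v=31: a=31^1·(≡3), b=31^2·(≡8) mod 31; (3|31)=-1, (8|31)=+1; (−1)^{1·2·15}·(-1)^2·(+1)^1 = +1.
v=7: a=7^-2·(≡5), b=7^-2·(≡3) mod 7; (5|7)=-1, (3|7)=-1; (−1)^{-2·-2·3}·(-1)^-2·(-1)^-2 = +1.
v=47: a=47^3·(≡17), b=47^5·(≡37) mod 47; (17|47)=+1, (37|47)=+1; (−1)^{3·5·23}·(+1)^5·(+1)^3 = -1.
v=13: a=13^2·(≡6), b=13^0·(≡6) mod 13; (6|13)=-1, (6|13)=-1; (−1)^{2·0·6}·(-1)^0·(-1)^2 = +1.
v=5: a=5^-1·(≡1), b=5^2·(≡3) mod 5; (1|5)=+1, (3|5)=-1; (−1)^{-1·2·2}·(+1)^2·(-1)^-1 = -1.
v=19: a=19^1·(≡2), b=19^2·(≡4) mod 19; (2|19)=-1, (4|19)=+1; (−1)^{1·2·9}·(-1)^2·(+1)^1 = +1.
v=2: v_2(a)=5, v_2(b)=-3; units ≡ 1, 1 (mod 8); ε·ε+αω+βω = 0·0+5·0+-3·0 ≡ 0  ⇒  (a,b)_2 = +1.
v=∞: -276830 < 0 and -239982 < 0  ⇒  (a,b)_∞ = -1.
v=3: a=3^4·(≡1), b=3^11·(≡1) mod 3; (1|3)=+1, (1|3)=+1; (−1)^{4·11·1}·(+1)^11·(+1)^4 = +1.
v=23: a=23^2·(≡20), b=23^3·(≡16) mod 23; (20|23)=-1, (16|23)=+1; (−1)^{2·3·11}·(-1)^3·(+1)^2 = -1.
v=37: a=37^2·(≡12), b=37^3·(≡7) mod 37; (12|37)=+1, (7|37)=+1; (−1)^{2·3·18}·(+1)^3·(+1)^2 = +1.
|Ram(-276830, -239982)| = 4, even; anisotropic at {5, 23, 47, ∞}.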